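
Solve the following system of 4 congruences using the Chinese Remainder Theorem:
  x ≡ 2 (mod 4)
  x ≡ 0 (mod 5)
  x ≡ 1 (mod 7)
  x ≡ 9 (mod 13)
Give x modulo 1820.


Product of moduli M = 4 · 5 · 7 · 13 = 1820.
Merge one congruence at a time:
  Start: x ≡ 2 (mod 4).
  Combine with x ≡ 0 (mod 5); new modulus lcm = 20.
    Write x = 2 + 4·t and substitute into x ≡ 0 (mod 5): 4·t ≡ 0 − 2 = -2 (mod 5).
    Reduce coefficients mod 5: 4·t ≡ 3 (mod 5).
    The inverse of 4 mod 5 is 4 (since 4·4 = 16 = 3·5 + 1), so t ≡ 4·3 = 12 ≡ 2 (mod 5).
    Then x = 2 + 4·2 = 10, valid modulo lcm(4, 5) = 20: x ≡ 10 (mod 20).
  Combine with x ≡ 1 (mod 7); new modulus lcm = 140.
    Write x = 10 + 20·t and substitute into x ≡ 1 (mod 7): 20·t ≡ 1 − 10 = -9 (mod 7).
    Reduce coefficients mod 7: 6·t ≡ 5 (mod 7).
    The inverse of 6 mod 7 is 6 (since 6·6 = 36 = 5·7 + 1), so t ≡ 6·5 = 30 ≡ 2 (mod 7).
    Then x = 10 + 20·2 = 50, valid modulo lcm(20, 7) = 140: x ≡ 50 (mod 140).
  Combine with x ≡ 9 (mod 13); new modulus lcm = 1820.
    Write x = 50 + 140·t and substitute into x ≡ 9 (mod 13): 140·t ≡ 9 − 50 = -41 (mod 13).
    Reduce coefficients mod 13: 10·t ≡ 11 (mod 13).
    The inverse of 10 mod 13 is 4 (since 10·4 = 40 = 3·13 + 1), so t ≡ 4·11 = 44 ≡ 5 (mod 13).
    Then x = 50 + 140·5 = 750, valid modulo lcm(140, 13) = 1820: x ≡ 750 (mod 1820).
Verify against each original: 750 mod 4 = 2, 750 mod 5 = 0, 750 mod 7 = 1, 750 mod 13 = 9.

x ≡ 750 (mod 1820).


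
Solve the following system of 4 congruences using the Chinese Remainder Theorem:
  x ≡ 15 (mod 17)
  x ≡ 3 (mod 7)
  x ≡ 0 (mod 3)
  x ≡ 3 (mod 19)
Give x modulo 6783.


Product of moduli M = 17 · 7 · 3 · 19 = 6783.
Merge one congruence at a time:
  Start: x ≡ 15 (mod 17).
  Combine with x ≡ 3 (mod 7); new modulus lcm = 119.
    Write x = 15 + 17·t and substitute into x ≡ 3 (mod 7): 17·t ≡ 3 − 15 = -12 (mod 7).
    Reduce coefficients mod 7: 3·t ≡ 2 (mod 7).
    The inverse of 3 mod 7 is 5 (since 3·5 = 15 = 2·7 + 1), so t ≡ 5·2 = 10 ≡ 3 (mod 7).
    Then x = 15 + 17·3 = 66, valid modulo lcm(17, 7) = 119: x ≡ 66 (mod 119).
  Combine with x ≡ 0 (mod 3); new modulus lcm = 357.
    Write x = 66 + 119·t and substitute into x ≡ 0 (mod 3): 119·t ≡ 0 − 66 = -66 (mod 3).
    Reduce coefficients mod 3: 2·t ≡ 0 (mod 3).
    The inverse of 2 mod 3 is 2 (since 2·2 = 4 = 1·3 + 1), so t ≡ 2·0 = 0 ≡ 0 (mod 3).
    Then x = 66 + 119·0 = 66, valid modulo lcm(119, 3) = 357: x ≡ 66 (mod 357).
  Combine with x ≡ 3 (mod 19); new modulus lcm = 6783.
    Write x = 66 + 357·t and substitute into x ≡ 3 (mod 19): 357·t ≡ 3 − 66 = -63 (mod 19).
    Reduce coefficients mod 19: 15·t ≡ 13 (mod 19).
    The inverse of 15 mod 19 is 14 (since 15·14 = 210 = 11·19 + 1), so t ≡ 14·13 = 182 ≡ 11 (mod 19).
    Then x = 66 + 357·11 = 3993, valid modulo lcm(357, 19) = 6783: x ≡ 3993 (mod 6783).
Verify against each original: 3993 mod 17 = 15, 3993 mod 7 = 3, 3993 mod 3 = 0, 3993 mod 19 = 3.

x ≡ 3993 (mod 6783).


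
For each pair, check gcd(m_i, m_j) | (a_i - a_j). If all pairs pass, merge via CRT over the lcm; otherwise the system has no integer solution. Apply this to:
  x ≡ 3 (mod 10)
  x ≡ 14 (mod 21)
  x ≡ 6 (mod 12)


Moduli 10, 21, 12 are not pairwise coprime, so CRT works modulo lcm(m_i) when all pairwise compatibility conditions hold.
Pairwise compatibility: gcd(m_i, m_j) must divide a_i - a_j for every pair.
Merge one congruence at a time:
  Start: x ≡ 3 (mod 10).
  Combine with x ≡ 14 (mod 21): gcd(10, 21) = 1; 14 - 3 = 11, which IS divisible by 1, so compatible.
    Write x = 3 + 10·t and substitute into x ≡ 14 (mod 21): 10·t ≡ 14 − 3 = 11 (mod 21).
    The inverse of 10 mod 21 is 19 (since 10·19 = 190 = 9·21 + 1), so t ≡ 19·11 = 209 ≡ 20 (mod 21).
    Then x = 3 + 10·20 = 203, valid modulo lcm(10, 21) = 210: x ≡ 203 (mod 210).
  Combine with x ≡ 6 (mod 12): gcd(210, 12) = 6, and 6 - 203 = -197 is NOT divisible by 6.
    ⇒ system is inconsistent (no integer solution).

No solution (the system is inconsistent).


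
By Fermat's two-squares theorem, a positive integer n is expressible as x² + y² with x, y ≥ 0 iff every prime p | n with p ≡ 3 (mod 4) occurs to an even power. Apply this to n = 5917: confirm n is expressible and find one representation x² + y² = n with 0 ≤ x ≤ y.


Step 1: Factor n = 5917 = 61 · 97.
Step 2: Check the mod-4 condition on each prime factor: 61 ≡ 1 (mod 4), exponent 1; 97 ≡ 1 (mod 4), exponent 1.
All primes ≡ 3 (mod 4) appear to even exponent (or don't appear), so by the two-squares theorem n IS expressible as a sum of two squares.
Step 3: Build a representation. Here n = 61 · 97 is a product of primes ≡ 1 (mod 4). Each prime p ≡ 1 (mod 4) is itself a sum of two squares; find a² by testing p − a² for a perfect square:
  61: 61 − 1² = 60, 61 − 2² = 57, 61 − 3² = 52, 61 − 4² = 45, 61 − 5² = 36 = 6² ⇒ 61 = 5² + 6².
  97: 97 − 1² = 96, 97 − 2² = 93, 97 − 3² = 88, 97 − 4² = 81 = 9² ⇒ 97 = 4² + 9².
  Combine using the Brahmagupta–Fibonacci identity (a² + b²)(c² + d²) = (ac − bd)² + (ad + bc)² = (ac + bd)² + (ad − bc)²:
  61 · 97 = 5917: from (5² + 6²)(4² + 9²), take (5·4 − 6·9, 5·9 + 6·4) = (20 − 54, 45 + 24) = (-34, 69); dropping signs (only squares matter) gives (34, 69); check 34² + 69² = 1156 + 4761 = 5917 ✓.
Step 4: Order so x ≤ y and verify: 34² + 69² = 1156 + 4761 = 5917 = n. ✓

n = 5917 = 34² + 69² (one valid representation with x ≤ y).


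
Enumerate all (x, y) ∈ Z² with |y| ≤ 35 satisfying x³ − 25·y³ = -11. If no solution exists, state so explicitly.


The equation is x³ - 25y³ = -11. For fixed y, x³ = 25·y³ − 11, so a solution requires the RHS to be a perfect cube.
Strategy: iterate y from -35 to 35, compute RHS = 25·y³ − 11, and check whether it is a (positive or negative) perfect cube.
Check small values of y:
  y = 0: RHS = -11 is not a perfect cube.
  y = 1: RHS = 14 is not a perfect cube.
  y = -1: RHS = -36 is not a perfect cube.
  y = 2: RHS = 189 is not a perfect cube.
  y = -2: RHS = -211 is not a perfect cube.
  y = 3: RHS = 664 is not a perfect cube.
  y = -3: RHS = -686 is not a perfect cube.
Continuing the search up to |y| = 35 finds no solutions either.
No (x, y) in the scanned range satisfies the equation.

No integer solutions with |y| ≤ 35.


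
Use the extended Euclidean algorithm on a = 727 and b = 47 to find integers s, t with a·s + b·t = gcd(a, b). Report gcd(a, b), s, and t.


Euclidean algorithm on (727, 47) — divide until remainder is 0:
  727 = 15 · 47 + 22
  47 = 2 · 22 + 3
  22 = 7 · 3 + 1
  3 = 3 · 1 + 0
gcd(727, 47) = 1.
Track Bezout coefficients alongside the remainders: start with r₀ = 727 = a·1 + b·0 (s = 1, t = 0) and r₁ = 47 = a·0 + b·1 (s = 0, t = 1); each new remainder r_{k+1} = r_{k-1} − q_k·r_k inherits s_{k+1} = s_{k-1} − q_k·s_k, t_{k+1} = t_{k-1} − q_k·t_k, so r_k = a·s_k + b·t_k at every step:
  q = 15: r = 22, s = 1 − 15·0 = 1, t = 0 − 15·1 = -15  (check: 727·1 + 47·(-15) = 22)
  q = 2: r = 3, s = 0 − 2·1 = -2, t = 1 − 2·(-15) = 31  (check: 727·(-2) + 47·31 = 3)
  q = 7: r = 1, s = 1 − 7·(-2) = 15, t = -15 − 7·31 = -232  (check: 727·15 + 47·(-232) = 1)
The row with r = 1 (the gcd) gives the Bezout coefficients s = 15, t = -232.
Result: 727 · (15) + 47 · (-232) = 1.

gcd(727, 47) = 1; s = 15, t = -232 (check: 727·15 + 47·(-232) = 1).


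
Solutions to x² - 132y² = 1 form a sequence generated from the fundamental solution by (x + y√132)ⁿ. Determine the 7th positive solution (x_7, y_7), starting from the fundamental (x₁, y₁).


Step 1: Find the fundamental solution (x₁, y₁) of x² - 132y² = 1.
  Expand √132 as a continued fraction. a₀ = ⌊√132⌋ = 11; iterate m_{k+1} = d_k·a_k − m_k, d_{k+1} = (132 − m_{k+1}²)/d_k, a_{k+1} = ⌊(a₀ + m_{k+1})/d_{k+1}⌋ (starting m₀ = 0, d₀ = 1), with convergents p_k = a_k·p_{k-1} + p_{k-2}, q_k = a_k·q_{k-1} + q_{k-2} (p₋₁ = 1, q₋₁ = 0):
  k = 0: a₀ = 11; p₀/q₀ = 11/1; p₀² − 132·q₀² = 121 − 132 = -11.
  k = 1: m = 11, d = 11, a = ⌊(11 + 11)/11⌋ = 2; p/q = (2·11 + 1)/(2·1 + 0) = 23/2; p² − 132·q² = 529 − 528 = 1.
  The first convergent with p² − 132·q² = 1 gives the fundamental solution (x₁, y₁) = (23, 2).
Step 2: Apply the recurrence (x_{n+1}, y_{n+1}) = (x₁x_n + 132y₁y_n, x₁y_n + y₁x_n) repeatedly.
  From (x_1, y_1) = (23, 2): x_2 = 23·23 + 132·2·2 = 1057; y_2 = 23·2 + 2·23 = 92.
  From (x_2, y_2) = (1057, 92): x_3 = 23·1057 + 132·2·92 = 48599; y_3 = 23·92 + 2·1057 = 4230.
  From (x_3, y_3) = (48599, 4230): x_4 = 23·48599 + 132·2·4230 = 2234497; y_4 = 23·4230 + 2·48599 = 194488.
  From (x_4, y_4) = (2234497, 194488): x_5 = 23·2234497 + 132·2·194488 = 102738263; y_5 = 23·194488 + 2·2234497 = 8942218.
  From (x_5, y_5) = (102738263, 8942218): x_6 = 23·102738263 + 132·2·8942218 = 4723725601; y_6 = 23·8942218 + 2·102738263 = 411147540.
  From (x_6, y_6) = (4723725601, 411147540): x_7 = 23·4723725601 + 132·2·411147540 = 217188639383; y_7 = 23·411147540 + 2·4723725601 = 18903844622.
Step 3: Verify x_7² - 132·y_7² = 47170905077038818620689 - 47170905077038818620688 = 1 (should be 1). ✓

(x_1, y_1) = (23, 2); (x_7, y_7) = (217188639383, 18903844622).


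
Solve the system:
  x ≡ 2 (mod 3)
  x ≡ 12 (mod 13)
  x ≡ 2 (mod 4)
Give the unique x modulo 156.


Moduli 3, 13, 4 are pairwise coprime; by CRT there is a unique solution modulo M = 3 · 13 · 4 = 156.
Solve pairwise, accumulating the modulus:
  Start with x ≡ 2 (mod 3).
  Combine with x ≡ 12 (mod 13): since gcd(3, 13) = 1, we get a unique residue mod 39.
    Write x = 2 + 3·t and substitute into x ≡ 12 (mod 13): 3·t ≡ 12 − 2 = 10 (mod 13).
    The inverse of 3 mod 13 is 9 (since 3·9 = 27 = 2·13 + 1), so t ≡ 9·10 = 90 ≡ 12 (mod 13).
    Then x = 2 + 3·12 = 38, valid modulo lcm(3, 13) = 39: x ≡ 38 (mod 39).
  Combine with x ≡ 2 (mod 4): since gcd(39, 4) = 1, we get a unique residue mod 156.
    Write x = 38 + 39·t and substitute into x ≡ 2 (mod 4): 39·t ≡ 2 − 38 = -36 (mod 4).
    Reduce coefficients mod 4: 3·t ≡ 0 (mod 4).
    The inverse of 3 mod 4 is 3 (since 3·3 = 9 = 2·4 + 1), so t ≡ 3·0 = 0 ≡ 0 (mod 4).
    Then x = 38 + 39·0 = 38, valid modulo lcm(39, 4) = 156: x ≡ 38 (mod 156).
Verify: 38 mod 3 = 2 ✓, 38 mod 13 = 12 ✓, 38 mod 4 = 2 ✓.

x ≡ 38 (mod 156).


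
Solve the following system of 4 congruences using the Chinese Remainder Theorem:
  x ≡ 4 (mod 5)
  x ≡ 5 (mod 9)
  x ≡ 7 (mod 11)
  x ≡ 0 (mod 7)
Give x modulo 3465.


Product of moduli M = 5 · 9 · 11 · 7 = 3465.
Merge one congruence at a time:
  Start: x ≡ 4 (mod 5).
  Combine with x ≡ 5 (mod 9); new modulus lcm = 45.
    Write x = 4 + 5·t and substitute into x ≡ 5 (mod 9): 5·t ≡ 5 − 4 = 1 (mod 9).
    The inverse of 5 mod 9 is 2 (since 5·2 = 10 = 1·9 + 1), so t ≡ 2·1 = 2 ≡ 2 (mod 9).
    Then x = 4 + 5·2 = 14, valid modulo lcm(5, 9) = 45: x ≡ 14 (mod 45).
  Combine with x ≡ 7 (mod 11); new modulus lcm = 495.
    Write x = 14 + 45·t and substitute into x ≡ 7 (mod 11): 45·t ≡ 7 − 14 = -7 (mod 11).
    Reduce coefficients mod 11: 1·t ≡ 4 (mod 11).
    So t ≡ 4 (mod 11).
    Then x = 14 + 45·4 = 194, valid modulo lcm(45, 11) = 495: x ≡ 194 (mod 495).
  Combine with x ≡ 0 (mod 7); new modulus lcm = 3465.
    Write x = 194 + 495·t and substitute into x ≡ 0 (mod 7): 495·t ≡ 0 − 194 = -194 (mod 7).
    Reduce coefficients mod 7: 5·t ≡ 2 (mod 7).
    The inverse of 5 mod 7 is 3 (since 5·3 = 15 = 2·7 + 1), so t ≡ 3·2 = 6 ≡ 6 (mod 7).
    Then x = 194 + 495·6 = 3164, valid modulo lcm(495, 7) = 3465: x ≡ 3164 (mod 3465).
Verify against each original: 3164 mod 5 = 4, 3164 mod 9 = 5, 3164 mod 11 = 7, 3164 mod 7 = 0.

x ≡ 3164 (mod 3465).


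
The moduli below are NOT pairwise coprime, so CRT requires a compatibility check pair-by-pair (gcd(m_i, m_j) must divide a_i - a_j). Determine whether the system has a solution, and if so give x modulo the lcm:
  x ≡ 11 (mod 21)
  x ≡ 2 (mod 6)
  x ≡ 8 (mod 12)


Moduli 21, 6, 12 are not pairwise coprime, so CRT works modulo lcm(m_i) when all pairwise compatibility conditions hold.
Pairwise compatibility: gcd(m_i, m_j) must divide a_i - a_j for every pair.
Merge one congruence at a time:
  Start: x ≡ 11 (mod 21).
  Combine with x ≡ 2 (mod 6): gcd(21, 6) = 3; 2 - 11 = -9, which IS divisible by 3, so compatible.
    Write x = 11 + 21·t and substitute into x ≡ 2 (mod 6): 21·t ≡ 2 − 11 = -9 (mod 6).
    Divide the congruence (and modulus) by g = 3: 7·t ≡ -3 (mod 2).
    Reduce coefficients mod 2: 1·t ≡ 1 (mod 2).
    So t ≡ 1 (mod 2).
    Then x = 11 + 21·1 = 32, valid modulo lcm(21, 6) = 42: x ≡ 32 (mod 42).
  Combine with x ≡ 8 (mod 12): gcd(42, 12) = 6; 8 - 32 = -24, which IS divisible by 6, so compatible.
    Write x = 32 + 42·t and substitute into x ≡ 8 (mod 12): 42·t ≡ 8 − 32 = -24 (mod 12).
    Divide the congruence (and modulus) by g = 6: 7·t ≡ -4 (mod 2).
    Reduce coefficients mod 2: 1·t ≡ 0 (mod 2).
    So t ≡ 0 (mod 2).
    Then x = 32 + 42·0 = 32, valid modulo lcm(42, 12) = 84: x ≡ 32 (mod 84).
Verify: 32 mod 21 = 11, 32 mod 6 = 2, 32 mod 12 = 8.

x ≡ 32 (mod 84).


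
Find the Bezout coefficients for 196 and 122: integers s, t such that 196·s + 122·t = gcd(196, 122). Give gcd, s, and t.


Euclidean algorithm on (196, 122) — divide until remainder is 0:
  196 = 1 · 122 + 74
  122 = 1 · 74 + 48
  74 = 1 · 48 + 26
  48 = 1 · 26 + 22
  26 = 1 · 22 + 4
  22 = 5 · 4 + 2
  4 = 2 · 2 + 0
gcd(196, 122) = 2.
Track Bezout coefficients alongside the remainders: start with r₀ = 196 = a·1 + b·0 (s = 1, t = 0) and r₁ = 122 = a·0 + b·1 (s = 0, t = 1); each new remainder r_{k+1} = r_{k-1} − q_k·r_k inherits s_{k+1} = s_{k-1} − q_k·s_k, t_{k+1} = t_{k-1} − q_k·t_k, so r_k = a·s_k + b·t_k at every step:
  q = 1: r = 74, s = 1 − 1·0 = 1, t = 0 − 1·1 = -1  (check: 196·1 + 122·(-1) = 74)
  q = 1: r = 48, s = 0 − 1·1 = -1, t = 1 − 1·(-1) = 2  (check: 196·(-1) + 122·2 = 48)
  q = 1: r = 26, s = 1 − 1·(-1) = 2, t = -1 − 1·2 = -3  (check: 196·2 + 122·(-3) = 26)
  q = 1: r = 22, s = -1 − 1·2 = -3, t = 2 − 1·(-3) = 5  (check: 196·(-3) + 122·5 = 22)
  q = 1: r = 4, s = 2 − 1·(-3) = 5, t = -3 − 1·5 = -8  (check: 196·5 + 122·(-8) = 4)
  q = 5: r = 2, s = -3 − 5·5 = -28, t = 5 − 5·(-8) = 45  (check: 196·(-28) + 122·45 = 2)
The row with r = 2 (the gcd) gives the Bezout coefficients s = -28, t = 45.
Result: 196 · (-28) + 122 · (45) = 2.

gcd(196, 122) = 2; s = -28, t = 45 (check: 196·(-28) + 122·45 = 2).


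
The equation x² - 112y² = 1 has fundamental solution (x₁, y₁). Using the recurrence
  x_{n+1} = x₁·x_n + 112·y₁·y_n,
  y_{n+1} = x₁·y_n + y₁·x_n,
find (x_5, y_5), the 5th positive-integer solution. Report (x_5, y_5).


Step 1: Find the fundamental solution (x₁, y₁) of x² - 112y² = 1.
  Expand √112 as a continued fraction. a₀ = ⌊√112⌋ = 10; iterate m_{k+1} = d_k·a_k − m_k, d_{k+1} = (112 − m_{k+1}²)/d_k, a_{k+1} = ⌊(a₀ + m_{k+1})/d_{k+1}⌋ (starting m₀ = 0, d₀ = 1), with convergents p_k = a_k·p_{k-1} + p_{k-2}, q_k = a_k·q_{k-1} + q_{k-2} (p₋₁ = 1, q₋₁ = 0):
  k = 0: a₀ = 10; p₀/q₀ = 10/1; p₀² − 112·q₀² = 100 − 112 = -12.
  k = 1: m = 10, d = 12, a = ⌊(10 + 10)/12⌋ = 1; p/q = (1·10 + 1)/(1·1 + 0) = 11/1; p² − 112·q² = 121 − 112 = 9.
  k = 2: m = 2, d = 9, a = ⌊(10 + 2)/9⌋ = 1; p/q = (1·11 + 10)/(1·1 + 1) = 21/2; p² − 112·q² = 441 − 448 = -7.
  k = 3: m = 7, d = 7, a = ⌊(10 + 7)/7⌋ = 2; p/q = (2·21 + 11)/(2·2 + 1) = 53/5; p² − 112·q² = 2809 − 2800 = 9.
  k = 4: m = 7, d = 9, a = ⌊(10 + 7)/9⌋ = 1; p/q = (1·53 + 21)/(1·5 + 2) = 74/7; p² − 112·q² = 5476 − 5488 = -12.
  k = 5: m = 2, d = 12, a = ⌊(10 + 2)/12⌋ = 1; p/q = (1·74 + 53)/(1·7 + 5) = 127/12; p² − 112·q² = 16129 − 16128 = 1.
  The first convergent with p² − 112·q² = 1 gives the fundamental solution (x₁, y₁) = (127, 12).
Step 2: Apply the recurrence (x_{n+1}, y_{n+1}) = (x₁x_n + 112y₁y_n, x₁y_n + y₁x_n) repeatedly.
  From (x_1, y_1) = (127, 12): x_2 = 127·127 + 112·12·12 = 32257; y_2 = 127·12 + 12·127 = 3048.
  From (x_2, y_2) = (32257, 3048): x_3 = 127·32257 + 112·12·3048 = 8193151; y_3 = 127·3048 + 12·32257 = 774180.
  From (x_3, y_3) = (8193151, 774180): x_4 = 127·8193151 + 112·12·774180 = 2081028097; y_4 = 127·774180 + 12·8193151 = 196638672.
  From (x_4, y_4) = (2081028097, 196638672): x_5 = 127·2081028097 + 112·12·196638672 = 528572943487; y_5 = 127·196638672 + 12·2081028097 = 49945448508.
Step 3: Verify x_5² - 112·y_5² = 279389356586511295719169 - 279389356586511295719168 = 1 (should be 1). ✓

(x_1, y_1) = (127, 12); (x_5, y_5) = (528572943487, 49945448508).


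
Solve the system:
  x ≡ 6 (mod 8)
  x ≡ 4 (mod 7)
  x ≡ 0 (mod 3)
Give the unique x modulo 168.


Moduli 8, 7, 3 are pairwise coprime; by CRT there is a unique solution modulo M = 8 · 7 · 3 = 168.
Solve pairwise, accumulating the modulus:
  Start with x ≡ 6 (mod 8).
  Combine with x ≡ 4 (mod 7): since gcd(8, 7) = 1, we get a unique residue mod 56.
    Write x = 6 + 8·t and substitute into x ≡ 4 (mod 7): 8·t ≡ 4 − 6 = -2 (mod 7).
    Reduce coefficients mod 7: 1·t ≡ 5 (mod 7).
    So t ≡ 5 (mod 7).
    Then x = 6 + 8·5 = 46, valid modulo lcm(8, 7) = 56: x ≡ 46 (mod 56).
  Combine with x ≡ 0 (mod 3): since gcd(56, 3) = 1, we get a unique residue mod 168.
    Write x = 46 + 56·t and substitute into x ≡ 0 (mod 3): 56·t ≡ 0 − 46 = -46 (mod 3).
    Reduce coefficients mod 3: 2·t ≡ 2 (mod 3).
    The inverse of 2 mod 3 is 2 (since 2·2 = 4 = 1·3 + 1), so t ≡ 2·2 = 4 ≡ 1 (mod 3).
    Then x = 46 + 56·1 = 102, valid modulo lcm(56, 3) = 168: x ≡ 102 (mod 168).
Verify: 102 mod 8 = 6 ✓, 102 mod 7 = 4 ✓, 102 mod 3 = 0 ✓.

x ≡ 102 (mod 168).


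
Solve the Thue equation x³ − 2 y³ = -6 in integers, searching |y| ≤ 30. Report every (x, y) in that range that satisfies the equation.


The equation is x³ - 2y³ = -6. For fixed y, x³ = 2·y³ − 6, so a solution requires the RHS to be a perfect cube.
Strategy: iterate y from -30 to 30, compute RHS = 2·y³ − 6, and check whether it is a (positive or negative) perfect cube.
Check small values of y:
  y = 0: RHS = -6 is not a perfect cube.
  y = 1: RHS = -4 is not a perfect cube.
  y = -1: RHS = -8 = (-2)³ ⇒ x = -2 works.
  y = 2: RHS = 10 is not a perfect cube.
  y = -2: RHS = -22 is not a perfect cube.
  y = 3: RHS = 48 is not a perfect cube.
  y = -3: RHS = -60 is not a perfect cube.
Continuing the search up to |y| = 30 finds no further solutions beyond those listed.
Collected solutions: (-2, -1).

Solutions (with |y| ≤ 30): (-2, -1).


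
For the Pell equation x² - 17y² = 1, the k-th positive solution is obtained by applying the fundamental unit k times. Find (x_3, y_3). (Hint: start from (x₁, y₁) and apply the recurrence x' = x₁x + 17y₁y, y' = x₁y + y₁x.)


Step 1: Find the fundamental solution (x₁, y₁) of x² - 17y² = 1.
  Expand √17 as a continued fraction. a₀ = ⌊√17⌋ = 4; iterate m_{k+1} = d_k·a_k − m_k, d_{k+1} = (17 − m_{k+1}²)/d_k, a_{k+1} = ⌊(a₀ + m_{k+1})/d_{k+1}⌋ (starting m₀ = 0, d₀ = 1), with convergents p_k = a_k·p_{k-1} + p_{k-2}, q_k = a_k·q_{k-1} + q_{k-2} (p₋₁ = 1, q₋₁ = 0):
  k = 0: a₀ = 4; p₀/q₀ = 4/1; p₀² − 17·q₀² = 16 − 17 = -1.
  k = 1: m = 4, d = 1, a = ⌊(4 + 4)/1⌋ = 8; p/q = (8·4 + 1)/(8·1 + 0) = 33/8; p² − 17·q² = 1089 − 1088 = 1.
  The first convergent with p² − 17·q² = 1 gives the fundamental solution (x₁, y₁) = (33, 8).
Step 2: Apply the recurrence (x_{n+1}, y_{n+1}) = (x₁x_n + 17y₁y_n, x₁y_n + y₁x_n) repeatedly.
  From (x_1, y_1) = (33, 8): x_2 = 33·33 + 17·8·8 = 2177; y_2 = 33·8 + 8·33 = 528.
  From (x_2, y_2) = (2177, 528): x_3 = 33·2177 + 17·8·528 = 143649; y_3 = 33·528 + 8·2177 = 34840.
Step 3: Verify x_3² - 17·y_3² = 20635035201 - 20635035200 = 1 (should be 1). ✓

(x_1, y_1) = (33, 8); (x_3, y_3) = (143649, 34840).


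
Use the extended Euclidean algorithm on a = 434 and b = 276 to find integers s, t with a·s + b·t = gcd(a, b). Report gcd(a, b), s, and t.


Euclidean algorithm on (434, 276) — divide until remainder is 0:
  434 = 1 · 276 + 158
  276 = 1 · 158 + 118
  158 = 1 · 118 + 40
  118 = 2 · 40 + 38
  40 = 1 · 38 + 2
  38 = 19 · 2 + 0
gcd(434, 276) = 2.
Track Bezout coefficients alongside the remainders: start with r₀ = 434 = a·1 + b·0 (s = 1, t = 0) and r₁ = 276 = a·0 + b·1 (s = 0, t = 1); each new remainder r_{k+1} = r_{k-1} − q_k·r_k inherits s_{k+1} = s_{k-1} − q_k·s_k, t_{k+1} = t_{k-1} − q_k·t_k, so r_k = a·s_k + b·t_k at every step:
  q = 1: r = 158, s = 1 − 1·0 = 1, t = 0 − 1·1 = -1  (check: 434·1 + 276·(-1) = 158)
  q = 1: r = 118, s = 0 − 1·1 = -1, t = 1 − 1·(-1) = 2  (check: 434·(-1) + 276·2 = 118)
  q = 1: r = 40, s = 1 − 1·(-1) = 2, t = -1 − 1·2 = -3  (check: 434·2 + 276·(-3) = 40)
  q = 2: r = 38, s = -1 − 2·2 = -5, t = 2 − 2·(-3) = 8  (check: 434·(-5) + 276·8 = 38)
  q = 1: r = 2, s = 2 − 1·(-5) = 7, t = -3 − 1·8 = -11  (check: 434·7 + 276·(-11) = 2)
The row with r = 2 (the gcd) gives the Bezout coefficients s = 7, t = -11.
Result: 434 · (7) + 276 · (-11) = 2.

gcd(434, 276) = 2; s = 7, t = -11 (check: 434·7 + 276·(-11) = 2).


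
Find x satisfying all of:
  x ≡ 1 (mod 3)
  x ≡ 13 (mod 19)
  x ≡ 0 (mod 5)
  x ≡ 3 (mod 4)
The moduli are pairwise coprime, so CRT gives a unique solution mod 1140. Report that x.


Product of moduli M = 3 · 19 · 5 · 4 = 1140.
Merge one congruence at a time:
  Start: x ≡ 1 (mod 3).
  Combine with x ≡ 13 (mod 19); new modulus lcm = 57.
    Write x = 1 + 3·t and substitute into x ≡ 13 (mod 19): 3·t ≡ 13 − 1 = 12 (mod 19).
    The inverse of 3 mod 19 is 13 (since 3·13 = 39 = 2·19 + 1), so t ≡ 13·12 = 156 ≡ 4 (mod 19).
    Then x = 1 + 3·4 = 13, valid modulo lcm(3, 19) = 57: x ≡ 13 (mod 57).
  Combine with x ≡ 0 (mod 5); new modulus lcm = 285.
    Write x = 13 + 57·t and substitute into x ≡ 0 (mod 5): 57·t ≡ 0 − 13 = -13 (mod 5).
    Reduce coefficients mod 5: 2·t ≡ 2 (mod 5).
    The inverse of 2 mod 5 is 3 (since 2·3 = 6 = 1·5 + 1), so t ≡ 3·2 = 6 ≡ 1 (mod 5).
    Then x = 13 + 57·1 = 70, valid modulo lcm(57, 5) = 285: x ≡ 70 (mod 285).
  Combine with x ≡ 3 (mod 4); new modulus lcm = 1140.
    Write x = 70 + 285·t and substitute into x ≡ 3 (mod 4): 285·t ≡ 3 − 70 = -67 (mod 4).
    Reduce coefficients mod 4: 1·t ≡ 1 (mod 4).
    So t ≡ 1 (mod 4).
    Then x = 70 + 285·1 = 355, valid modulo lcm(285, 4) = 1140: x ≡ 355 (mod 1140).
Verify against each original: 355 mod 3 = 1, 355 mod 19 = 13, 355 mod 5 = 0, 355 mod 4 = 3.

x ≡ 355 (mod 1140).


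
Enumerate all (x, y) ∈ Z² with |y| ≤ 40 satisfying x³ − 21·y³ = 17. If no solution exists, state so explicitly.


The equation is x³ - 21y³ = 17. For fixed y, x³ = 21·y³ + 17, so a solution requires the RHS to be a perfect cube.
Strategy: iterate y from -40 to 40, compute RHS = 21·y³ + 17, and check whether it is a (positive or negative) perfect cube.
Check small values of y:
  y = 0: RHS = 17 is not a perfect cube.
  y = 1: RHS = 38 is not a perfect cube.
  y = -1: RHS = -4 is not a perfect cube.
  y = 2: RHS = 185 is not a perfect cube.
  y = -2: RHS = -151 is not a perfect cube.
  y = 3: RHS = 584 is not a perfect cube.
  y = -3: RHS = -550 is not a perfect cube.
Continuing the search up to |y| = 40 finds no solutions either.
No (x, y) in the scanned range satisfies the equation.

No integer solutions with |y| ≤ 40.


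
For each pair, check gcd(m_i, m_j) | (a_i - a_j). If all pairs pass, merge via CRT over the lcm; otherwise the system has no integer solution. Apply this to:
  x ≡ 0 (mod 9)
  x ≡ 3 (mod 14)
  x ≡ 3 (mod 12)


Moduli 9, 14, 12 are not pairwise coprime, so CRT works modulo lcm(m_i) when all pairwise compatibility conditions hold.
Pairwise compatibility: gcd(m_i, m_j) must divide a_i - a_j for every pair.
Merge one congruence at a time:
  Start: x ≡ 0 (mod 9).
  Combine with x ≡ 3 (mod 14): gcd(9, 14) = 1; 3 - 0 = 3, which IS divisible by 1, so compatible.
    Write x = 0 + 9·t and substitute into x ≡ 3 (mod 14): 9·t ≡ 3 − 0 = 3 (mod 14).
    The inverse of 9 mod 14 is 11 (since 9·11 = 99 = 7·14 + 1), so t ≡ 11·3 = 33 ≡ 5 (mod 14).
    Then x = 0 + 9·5 = 45, valid modulo lcm(9, 14) = 126: x ≡ 45 (mod 126).
  Combine with x ≡ 3 (mod 12): gcd(126, 12) = 6; 3 - 45 = -42, which IS divisible by 6, so compatible.
    Write x = 45 + 126·t and substitute into x ≡ 3 (mod 12): 126·t ≡ 3 − 45 = -42 (mod 12).
    Divide the congruence (and modulus) by g = 6: 21·t ≡ -7 (mod 2).
    Reduce coefficients mod 2: 1·t ≡ 1 (mod 2).
    So t ≡ 1 (mod 2).
    Then x = 45 + 126·1 = 171, valid modulo lcm(126, 12) = 252: x ≡ 171 (mod 252).
Verify: 171 mod 9 = 0, 171 mod 14 = 3, 171 mod 12 = 3.

x ≡ 171 (mod 252).


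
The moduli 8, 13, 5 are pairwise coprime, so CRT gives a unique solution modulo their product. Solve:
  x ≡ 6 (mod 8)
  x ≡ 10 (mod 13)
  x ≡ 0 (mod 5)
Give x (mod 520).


Moduli 8, 13, 5 are pairwise coprime; by CRT there is a unique solution modulo M = 8 · 13 · 5 = 520.
Solve pairwise, accumulating the modulus:
  Start with x ≡ 6 (mod 8).
  Combine with x ≡ 10 (mod 13): since gcd(8, 13) = 1, we get a unique residue mod 104.
    Write x = 6 + 8·t and substitute into x ≡ 10 (mod 13): 8·t ≡ 10 − 6 = 4 (mod 13).
    The inverse of 8 mod 13 is 5 (since 8·5 = 40 = 3·13 + 1), so t ≡ 5·4 = 20 ≡ 7 (mod 13).
    Then x = 6 + 8·7 = 62, valid modulo lcm(8, 13) = 104: x ≡ 62 (mod 104).
  Combine with x ≡ 0 (mod 5): since gcd(104, 5) = 1, we get a unique residue mod 520.
    Write x = 62 + 104·t and substitute into x ≡ 0 (mod 5): 104·t ≡ 0 − 62 = -62 (mod 5).
    Reduce coefficients mod 5: 4·t ≡ 3 (mod 5).
    The inverse of 4 mod 5 is 4 (since 4·4 = 16 = 3·5 + 1), so t ≡ 4·3 = 12 ≡ 2 (mod 5).
    Then x = 62 + 104·2 = 270, valid modulo lcm(104, 5) = 520: x ≡ 270 (mod 520).
Verify: 270 mod 8 = 6 ✓, 270 mod 13 = 10 ✓, 270 mod 5 = 0 ✓.

x ≡ 270 (mod 520).


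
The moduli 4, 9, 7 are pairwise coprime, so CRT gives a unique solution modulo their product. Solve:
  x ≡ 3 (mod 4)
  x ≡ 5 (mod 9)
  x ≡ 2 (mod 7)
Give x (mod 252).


Moduli 4, 9, 7 are pairwise coprime; by CRT there is a unique solution modulo M = 4 · 9 · 7 = 252.
Solve pairwise, accumulating the modulus:
  Start with x ≡ 3 (mod 4).
  Combine with x ≡ 5 (mod 9): since gcd(4, 9) = 1, we get a unique residue mod 36.
    Write x = 3 + 4·t and substitute into x ≡ 5 (mod 9): 4·t ≡ 5 − 3 = 2 (mod 9).
    The inverse of 4 mod 9 is 7 (since 4·7 = 28 = 3·9 + 1), so t ≡ 7·2 = 14 ≡ 5 (mod 9).
    Then x = 3 + 4·5 = 23, valid modulo lcm(4, 9) = 36: x ≡ 23 (mod 36).
  Combine with x ≡ 2 (mod 7): since gcd(36, 7) = 1, we get a unique residue mod 252.
    Write x = 23 + 36·t and substitute into x ≡ 2 (mod 7): 36·t ≡ 2 − 23 = -21 (mod 7).
    Reduce coefficients mod 7: 1·t ≡ 0 (mod 7).
    So t ≡ 0 (mod 7).
    Then x = 23 + 36·0 = 23, valid modulo lcm(36, 7) = 252: x ≡ 23 (mod 252).
Verify: 23 mod 4 = 3 ✓, 23 mod 9 = 5 ✓, 23 mod 7 = 2 ✓.

x ≡ 23 (mod 252).


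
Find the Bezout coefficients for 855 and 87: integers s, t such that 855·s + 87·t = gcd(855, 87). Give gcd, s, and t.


Euclidean algorithm on (855, 87) — divide until remainder is 0:
  855 = 9 · 87 + 72
  87 = 1 · 72 + 15
  72 = 4 · 15 + 12
  15 = 1 · 12 + 3
  12 = 4 · 3 + 0
gcd(855, 87) = 3.
Track Bezout coefficients alongside the remainders: start with r₀ = 855 = a·1 + b·0 (s = 1, t = 0) and r₁ = 87 = a·0 + b·1 (s = 0, t = 1); each new remainder r_{k+1} = r_{k-1} − q_k·r_k inherits s_{k+1} = s_{k-1} − q_k·s_k, t_{k+1} = t_{k-1} − q_k·t_k, so r_k = a·s_k + b·t_k at every step:
  q = 9: r = 72, s = 1 − 9·0 = 1, t = 0 − 9·1 = -9  (check: 855·1 + 87·(-9) = 72)
  q = 1: r = 15, s = 0 − 1·1 = -1, t = 1 − 1·(-9) = 10  (check: 855·(-1) + 87·10 = 15)
  q = 4: r = 12, s = 1 − 4·(-1) = 5, t = -9 − 4·10 = -49  (check: 855·5 + 87·(-49) = 12)
  q = 1: r = 3, s = -1 − 1·5 = -6, t = 10 − 1·(-49) = 59  (check: 855·(-6) + 87·59 = 3)
The row with r = 3 (the gcd) gives the Bezout coefficients s = -6, t = 59.
Result: 855 · (-6) + 87 · (59) = 3.

gcd(855, 87) = 3; s = -6, t = 59 (check: 855·(-6) + 87·59 = 3).


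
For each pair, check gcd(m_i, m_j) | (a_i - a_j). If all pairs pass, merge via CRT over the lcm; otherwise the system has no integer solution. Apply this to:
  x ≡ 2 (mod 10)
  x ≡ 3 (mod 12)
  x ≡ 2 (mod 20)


Moduli 10, 12, 20 are not pairwise coprime, so CRT works modulo lcm(m_i) when all pairwise compatibility conditions hold.
Pairwise compatibility: gcd(m_i, m_j) must divide a_i - a_j for every pair.
Merge one congruence at a time:
  Start: x ≡ 2 (mod 10).
  Combine with x ≡ 3 (mod 12): gcd(10, 12) = 2, and 3 - 2 = 1 is NOT divisible by 2.
    ⇒ system is inconsistent (no integer solution).

No solution (the system is inconsistent).


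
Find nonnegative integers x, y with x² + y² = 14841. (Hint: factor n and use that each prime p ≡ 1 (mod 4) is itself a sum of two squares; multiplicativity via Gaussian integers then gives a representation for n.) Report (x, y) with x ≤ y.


Step 1: Factor n = 14841 = 3^2 · 17 · 97.
Step 2: Check the mod-4 condition on each prime factor: 3 ≡ 3 (mod 4), exponent 2 (must be even); 17 ≡ 1 (mod 4), exponent 1; 97 ≡ 1 (mod 4), exponent 1.
All primes ≡ 3 (mod 4) appear to even exponent (or don't appear), so by the two-squares theorem n IS expressible as a sum of two squares.
Step 3: Build a representation. Group n = k² · m with k = 3 and m = 17 · 97 = 1649 (a product of primes ≡ 1 (mod 4)); a representation of m scales to one of n via (k·x)² + (k·y)² = k²(x² + y²). Each prime p ≡ 1 (mod 4) is itself a sum of two squares; find a² by testing p − a² for a perfect square:
  17: 17 − 1² = 16 = 4² ⇒ 17 = 1² + 4².
  97: 97 − 1² = 96, 97 − 2² = 93, 97 − 3² = 88, 97 − 4² = 81 = 9² ⇒ 97 = 4² + 9².
  Combine using the Brahmagupta–Fibonacci identity (a² + b²)(c² + d²) = (ac − bd)² + (ad + bc)² = (ac + bd)² + (ad − bc)²:
  17 · 97 = 1649: from (1² + 4²)(4² + 9²), take (1·4 − 4·9, 1·9 + 4·4) = (4 − 36, 9 + 16) = (-32, 25); dropping signs (only squares matter) gives (32, 25); check 32² + 25² = 1024 + 625 = 1649 ✓.
  Scale by k = 3: (3·32, 3·25) = (96, 75).
Step 4: Order so x ≤ y and verify: 75² + 96² = 5625 + 9216 = 14841 = n. ✓

n = 14841 = 75² + 96² (one valid representation with x ≤ y).


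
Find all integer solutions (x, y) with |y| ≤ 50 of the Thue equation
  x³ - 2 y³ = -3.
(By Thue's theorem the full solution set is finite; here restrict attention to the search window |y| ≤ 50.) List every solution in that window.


The equation is x³ - 2y³ = -3. For fixed y, x³ = 2·y³ − 3, so a solution requires the RHS to be a perfect cube.
Strategy: iterate y from -50 to 50, compute RHS = 2·y³ − 3, and check whether it is a (positive or negative) perfect cube.
Check small values of y:
  y = 0: RHS = -3 is not a perfect cube.
  y = 1: RHS = -1 = (-1)³ ⇒ x = -1 works.
  y = -1: RHS = -5 is not a perfect cube.
  y = 2: RHS = 13 is not a perfect cube.
  y = -2: RHS = -19 is not a perfect cube.
  y = 3: RHS = 51 is not a perfect cube.
  y = -3: RHS = -57 is not a perfect cube.
Continuing, at y = 4: RHS = 125 = (5)³ ⇒ x = 5 works.
Searching the remaining y in |y| ≤ 50 finds no further solutions.
Collected solutions: (-1, 1), (5, 4).

Solutions (with |y| ≤ 50): (-1, 1), (5, 4).


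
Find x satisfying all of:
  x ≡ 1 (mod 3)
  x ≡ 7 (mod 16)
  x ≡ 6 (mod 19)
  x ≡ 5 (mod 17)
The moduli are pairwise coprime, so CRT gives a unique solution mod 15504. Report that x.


Product of moduli M = 3 · 16 · 19 · 17 = 15504.
Merge one congruence at a time:
  Start: x ≡ 1 (mod 3).
  Combine with x ≡ 7 (mod 16); new modulus lcm = 48.
    Write x = 1 + 3·t and substitute into x ≡ 7 (mod 16): 3·t ≡ 7 − 1 = 6 (mod 16).
    The inverse of 3 mod 16 is 11 (since 3·11 = 33 = 2·16 + 1), so t ≡ 11·6 = 66 ≡ 2 (mod 16).
    Then x = 1 + 3·2 = 7, valid modulo lcm(3, 16) = 48: x ≡ 7 (mod 48).
  Combine with x ≡ 6 (mod 19); new modulus lcm = 912.
    Write x = 7 + 48·t and substitute into x ≡ 6 (mod 19): 48·t ≡ 6 − 7 = -1 (mod 19).
    Reduce coefficients mod 19: 10·t ≡ 18 (mod 19).
    The inverse of 10 mod 19 is 2 (since 10·2 = 20 = 1·19 + 1), so t ≡ 2·18 = 36 ≡ 17 (mod 19).
    Then x = 7 + 48·17 = 823, valid modulo lcm(48, 19) = 912: x ≡ 823 (mod 912).
  Combine with x ≡ 5 (mod 17); new modulus lcm = 15504.
    Write x = 823 + 912·t and substitute into x ≡ 5 (mod 17): 912·t ≡ 5 − 823 = -818 (mod 17).
    Reduce coefficients mod 17: 11·t ≡ 15 (mod 17).
    The inverse of 11 mod 17 is 14 (since 11·14 = 154 = 9·17 + 1), so t ≡ 14·15 = 210 ≡ 6 (mod 17).
    Then x = 823 + 912·6 = 6295, valid modulo lcm(912, 17) = 15504: x ≡ 6295 (mod 15504).
Verify against each original: 6295 mod 3 = 1, 6295 mod 16 = 7, 6295 mod 19 = 6, 6295 mod 17 = 5.

x ≡ 6295 (mod 15504).


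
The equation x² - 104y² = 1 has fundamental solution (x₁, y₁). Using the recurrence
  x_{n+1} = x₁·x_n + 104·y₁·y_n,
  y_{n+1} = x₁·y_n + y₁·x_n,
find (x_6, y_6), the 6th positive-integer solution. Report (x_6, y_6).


Step 1: Find the fundamental solution (x₁, y₁) of x² - 104y² = 1.
  Expand √104 as a continued fraction. a₀ = ⌊√104⌋ = 10; iterate m_{k+1} = d_k·a_k − m_k, d_{k+1} = (104 − m_{k+1}²)/d_k, a_{k+1} = ⌊(a₀ + m_{k+1})/d_{k+1}⌋ (starting m₀ = 0, d₀ = 1), with convergents p_k = a_k·p_{k-1} + p_{k-2}, q_k = a_k·q_{k-1} + q_{k-2} (p₋₁ = 1, q₋₁ = 0):
  k = 0: a₀ = 10; p₀/q₀ = 10/1; p₀² − 104·q₀² = 100 − 104 = -4.
  k = 1: m = 10, d = 4, a = ⌊(10 + 10)/4⌋ = 5; p/q = (5·10 + 1)/(5·1 + 0) = 51/5; p² − 104·q² = 2601 − 2600 = 1.
  The first convergent with p² − 104·q² = 1 gives the fundamental solution (x₁, y₁) = (51, 5).
Step 2: Apply the recurrence (x_{n+1}, y_{n+1}) = (x₁x_n + 104y₁y_n, x₁y_n + y₁x_n) repeatedly.
  From (x_1, y_1) = (51, 5): x_2 = 51·51 + 104·5·5 = 5201; y_2 = 51·5 + 5·51 = 510.
  From (x_2, y_2) = (5201, 510): x_3 = 51·5201 + 104·5·510 = 530451; y_3 = 51·510 + 5·5201 = 52015.
  From (x_3, y_3) = (530451, 52015): x_4 = 51·530451 + 104·5·52015 = 54100801; y_4 = 51·52015 + 5·530451 = 5305020.
  From (x_4, y_4) = (54100801, 5305020): x_5 = 51·54100801 + 104·5·5305020 = 5517751251; y_5 = 51·5305020 + 5·54100801 = 541060025.
  From (x_5, y_5) = (5517751251, 541060025): x_6 = 51·5517751251 + 104·5·541060025 = 562756526801; y_6 = 51·541060025 + 5·5517751251 = 55182817530.
Step 3: Verify x_6² - 104·y_6² = 316694908457124631293601 - 316694908457124631293600 = 1 (should be 1). ✓

(x_1, y_1) = (51, 5); (x_6, y_6) = (562756526801, 55182817530).


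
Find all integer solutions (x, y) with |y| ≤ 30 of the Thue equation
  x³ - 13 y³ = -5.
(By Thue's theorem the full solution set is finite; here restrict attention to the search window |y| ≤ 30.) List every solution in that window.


The equation is x³ - 13y³ = -5. For fixed y, x³ = 13·y³ − 5, so a solution requires the RHS to be a perfect cube.
Strategy: iterate y from -30 to 30, compute RHS = 13·y³ − 5, and check whether it is a (positive or negative) perfect cube.
Check small values of y:
  y = 0: RHS = -5 is not a perfect cube.
  y = 1: RHS = 8 = (2)³ ⇒ x = 2 works.
  y = -1: RHS = -18 is not a perfect cube.
  y = 2: RHS = 99 is not a perfect cube.
  y = -2: RHS = -109 is not a perfect cube.
  y = 3: RHS = 346 is not a perfect cube.
  y = -3: RHS = -356 is not a perfect cube.
Continuing the search up to |y| = 30 finds no further solutions beyond those listed.
Collected solutions: (2, 1).

Solutions (with |y| ≤ 30): (2, 1).


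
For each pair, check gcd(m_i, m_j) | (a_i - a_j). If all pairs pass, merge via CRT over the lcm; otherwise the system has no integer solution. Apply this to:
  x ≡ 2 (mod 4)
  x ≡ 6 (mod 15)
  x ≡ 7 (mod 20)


Moduli 4, 15, 20 are not pairwise coprime, so CRT works modulo lcm(m_i) when all pairwise compatibility conditions hold.
Pairwise compatibility: gcd(m_i, m_j) must divide a_i - a_j for every pair.
Merge one congruence at a time:
  Start: x ≡ 2 (mod 4).
  Combine with x ≡ 6 (mod 15): gcd(4, 15) = 1; 6 - 2 = 4, which IS divisible by 1, so compatible.
    Write x = 2 + 4·t and substitute into x ≡ 6 (mod 15): 4·t ≡ 6 − 2 = 4 (mod 15).
    The inverse of 4 mod 15 is 4 (since 4·4 = 16 = 1·15 + 1), so t ≡ 4·4 = 16 ≡ 1 (mod 15).
    Then x = 2 + 4·1 = 6, valid modulo lcm(4, 15) = 60: x ≡ 6 (mod 60).
  Combine with x ≡ 7 (mod 20): gcd(60, 20) = 20, and 7 - 6 = 1 is NOT divisible by 20.
    ⇒ system is inconsistent (no integer solution).

No solution (the system is inconsistent).


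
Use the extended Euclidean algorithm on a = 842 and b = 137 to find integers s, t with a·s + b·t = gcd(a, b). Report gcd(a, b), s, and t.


Euclidean algorithm on (842, 137) — divide until remainder is 0:
  842 = 6 · 137 + 20
  137 = 6 · 20 + 17
  20 = 1 · 17 + 3
  17 = 5 · 3 + 2
  3 = 1 · 2 + 1
  2 = 2 · 1 + 0
gcd(842, 137) = 1.
Track Bezout coefficients alongside the remainders: start with r₀ = 842 = a·1 + b·0 (s = 1, t = 0) and r₁ = 137 = a·0 + b·1 (s = 0, t = 1); each new remainder r_{k+1} = r_{k-1} − q_k·r_k inherits s_{k+1} = s_{k-1} − q_k·s_k, t_{k+1} = t_{k-1} − q_k·t_k, so r_k = a·s_k + b·t_k at every step:
  q = 6: r = 20, s = 1 − 6·0 = 1, t = 0 − 6·1 = -6  (check: 842·1 + 137·(-6) = 20)
  q = 6: r = 17, s = 0 − 6·1 = -6, t = 1 − 6·(-6) = 37  (check: 842·(-6) + 137·37 = 17)
  q = 1: r = 3, s = 1 − 1·(-6) = 7, t = -6 − 1·37 = -43  (check: 842·7 + 137·(-43) = 3)
  q = 5: r = 2, s = -6 − 5·7 = -41, t = 37 − 5·(-43) = 252  (check: 842·(-41) + 137·252 = 2)
  q = 1: r = 1, s = 7 − 1·(-41) = 48, t = -43 − 1·252 = -295  (check: 842·48 + 137·(-295) = 1)
The row with r = 1 (the gcd) gives the Bezout coefficients s = 48, t = -295.
Result: 842 · (48) + 137 · (-295) = 1.

gcd(842, 137) = 1; s = 48, t = -295 (check: 842·48 + 137·(-295) = 1).


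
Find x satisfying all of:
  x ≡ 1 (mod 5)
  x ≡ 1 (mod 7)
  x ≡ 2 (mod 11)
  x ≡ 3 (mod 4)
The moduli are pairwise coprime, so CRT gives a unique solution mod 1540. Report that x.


Product of moduli M = 5 · 7 · 11 · 4 = 1540.
Merge one congruence at a time:
  Start: x ≡ 1 (mod 5).
  Combine with x ≡ 1 (mod 7); new modulus lcm = 35.
    Write x = 1 + 5·t and substitute into x ≡ 1 (mod 7): 5·t ≡ 1 − 1 = 0 (mod 7).
    The inverse of 5 mod 7 is 3 (since 5·3 = 15 = 2·7 + 1), so t ≡ 3·0 = 0 ≡ 0 (mod 7).
    Then x = 1 + 5·0 = 1, valid modulo lcm(5, 7) = 35: x ≡ 1 (mod 35).
  Combine with x ≡ 2 (mod 11); new modulus lcm = 385.
    Write x = 1 + 35·t and substitute into x ≡ 2 (mod 11): 35·t ≡ 2 − 1 = 1 (mod 11).
    Reduce coefficients mod 11: 2·t ≡ 1 (mod 11).
    The inverse of 2 mod 11 is 6 (since 2·6 = 12 = 1·11 + 1), so t ≡ 6·1 = 6 ≡ 6 (mod 11).
    Then x = 1 + 35·6 = 211, valid modulo lcm(35, 11) = 385: x ≡ 211 (mod 385).
  Combine with x ≡ 3 (mod 4); new modulus lcm = 1540.
    Write x = 211 + 385·t and substitute into x ≡ 3 (mod 4): 385·t ≡ 3 − 211 = -208 (mod 4).
    Reduce coefficients mod 4: 1·t ≡ 0 (mod 4).
    So t ≡ 0 (mod 4).
    Then x = 211 + 385·0 = 211, valid modulo lcm(385, 4) = 1540: x ≡ 211 (mod 1540).
Verify against each original: 211 mod 5 = 1, 211 mod 7 = 1, 211 mod 11 = 2, 211 mod 4 = 3.

x ≡ 211 (mod 1540).


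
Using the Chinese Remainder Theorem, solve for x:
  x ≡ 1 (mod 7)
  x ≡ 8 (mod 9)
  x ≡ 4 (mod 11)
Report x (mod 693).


Moduli 7, 9, 11 are pairwise coprime; by CRT there is a unique solution modulo M = 7 · 9 · 11 = 693.
Solve pairwise, accumulating the modulus:
  Start with x ≡ 1 (mod 7).
  Combine with x ≡ 8 (mod 9): since gcd(7, 9) = 1, we get a unique residue mod 63.
    Write x = 1 + 7·t and substitute into x ≡ 8 (mod 9): 7·t ≡ 8 − 1 = 7 (mod 9).
    The inverse of 7 mod 9 is 4 (since 7·4 = 28 = 3·9 + 1), so t ≡ 4·7 = 28 ≡ 1 (mod 9).
    Then x = 1 + 7·1 = 8, valid modulo lcm(7, 9) = 63: x ≡ 8 (mod 63).
  Combine with x ≡ 4 (mod 11): since gcd(63, 11) = 1, we get a unique residue mod 693.
    Write x = 8 + 63·t and substitute into x ≡ 4 (mod 11): 63·t ≡ 4 − 8 = -4 (mod 11).
    Reduce coefficients mod 11: 8·t ≡ 7 (mod 11).
    The inverse of 8 mod 11 is 7 (since 8·7 = 56 = 5·11 + 1), so t ≡ 7·7 = 49 ≡ 5 (mod 11).
    Then x = 8 + 63·5 = 323, valid modulo lcm(63, 11) = 693: x ≡ 323 (mod 693).
Verify: 323 mod 7 = 1 ✓, 323 mod 9 = 8 ✓, 323 mod 11 = 4 ✓.

x ≡ 323 (mod 693).
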